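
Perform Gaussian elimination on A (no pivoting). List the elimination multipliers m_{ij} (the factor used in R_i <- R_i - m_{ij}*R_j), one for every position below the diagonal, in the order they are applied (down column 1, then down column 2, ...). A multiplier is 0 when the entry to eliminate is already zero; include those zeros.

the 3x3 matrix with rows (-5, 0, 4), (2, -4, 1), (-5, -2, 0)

multipliers: -2/5, 1, 1/2

Forward elimination:
R2 <- R2 - (-2/5)*R1:  [    0    -4  13/5 ]
R3 <- R3 - (1)*R1:  [  0  -2  -4 ]
R3 <- R3 - (1/2)*R2:  [      0       0  -53/10 ]
Multipliers (in order of application): m_{21} = -2/5, m_{31} = 1, m_{32} = 1/2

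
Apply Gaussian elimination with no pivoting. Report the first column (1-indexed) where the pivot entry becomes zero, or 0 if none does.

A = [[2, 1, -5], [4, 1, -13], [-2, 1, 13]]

Naive forward elimination:
R2 <- R2 - (2)*R1:  [  0  -1  -3 ]
R3 <- R3 - (-1)*R1:  [ 0  2  8 ]
R3 <- R3 - (-2)*R2:  [ 0  0  2 ]
All pivots nonzero; naive elimination completes without hitting a zero pivot.

first zero-pivot column = 0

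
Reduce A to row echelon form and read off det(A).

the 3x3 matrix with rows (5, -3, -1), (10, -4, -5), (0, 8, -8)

Forward elimination:
R2 <- R2 - (2)*R1:  [  0   2  -3 ]
R3 <- R3 - (4)*R2:  [ 0  0  4 ]
Upper-triangular form:
[ 5  -3  -1 ]
[ 0   2  -3 ]
[ 0   0   4 ]
det(A) = (-1)^0 * (5) * (2) * (4) = 40  (0 row swaps -> sign +1)

det(A) = 40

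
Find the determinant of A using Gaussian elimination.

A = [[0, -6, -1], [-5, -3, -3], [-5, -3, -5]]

det(A) = 60

Forward elimination:
R1 <-> R2   (pivot in column 1 was zero)
[ -5  -3  -3 ]
[  0  -6  -1 ]
[ -5  -3  -5 ]
R3 <- R3 - (1)*R1:  [  0   0  -2 ]
Upper-triangular form:
[ -5  -3  -3 ]
[  0  -6  -1 ]
[  0   0  -2 ]
det(A) = (-1)^1 * (-5) * (-6) * (-2) = 60  (1 row swap -> sign -1)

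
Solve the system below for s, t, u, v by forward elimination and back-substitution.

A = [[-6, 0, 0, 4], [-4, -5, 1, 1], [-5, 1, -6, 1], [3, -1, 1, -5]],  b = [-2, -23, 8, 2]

(-1, 5, 0, -2)

Forward elimination on [A|b]:
R2 <- R2 - (2/3)*R1:  [     0     -5      1   -5/3  -65/3 ]
R3 <- R3 - (5/6)*R1:  [    0     1    -6  -7/3  29/3 ]
R4 <- R4 - (-1/2)*R1:  [  0  -1   1  -3   1 ]
R3 <- R3 - (-1/5)*R2:  [     0      0  -29/5   -8/3   16/3 ]
R4 <- R4 - (1/5)*R2:  [    0     0   4/5  -8/3  16/3 ]
R4 <- R4 - (-4/29)*R3:  [      0       0       0  -88/29  176/29 ]
Row echelon form:
[ -6   0      0       4  |      -2 ]
[  0  -5      1    -5/3  |   -65/3 ]
[  0   0  -29/5    -8/3  |    16/3 ]
[  0   0      0  -88/29  |  176/29 ]
Back-substitution:
v = (176/29) / (-88/29) = -2
u = (16/3 - (-8/3)*(-2)) / (-29/5) = 0
t = (-65/3 - (1)*(0) - (-5/3)*(-2)) / -5 = 5
s = (-2 - (4)*(-2)) / -6 = -1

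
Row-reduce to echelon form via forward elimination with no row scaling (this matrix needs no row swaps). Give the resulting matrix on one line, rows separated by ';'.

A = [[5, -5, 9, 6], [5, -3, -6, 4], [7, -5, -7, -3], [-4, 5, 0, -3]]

Forward elimination:
R2 <- R2 - (1)*R1:  [   0    2  -15   -2 ]
R3 <- R3 - (7/5)*R1:  [     0      2  -98/5  -57/5 ]
R4 <- R4 - (-4/5)*R1:  [    0     1  36/5   9/5 ]
R3 <- R3 - (1)*R2:  [     0      0  -23/5  -47/5 ]
R4 <- R4 - (1/2)*R2:  [      0       0  147/10    14/5 ]
R4 <- R4 - (-147/46)*R3:  [        0         0         0  -1253/46 ]
Row echelon form:
[ 5  -5      9         6 ]
[ 0   2    -15        -2 ]
[ 0   0  -23/5     -47/5 ]
[ 0   0      0  -1253/46 ]

REF = [5 -5 9 6; 0 2 -15 -2; 0 0 -23/5 -47/5; 0 0 0 -1253/46]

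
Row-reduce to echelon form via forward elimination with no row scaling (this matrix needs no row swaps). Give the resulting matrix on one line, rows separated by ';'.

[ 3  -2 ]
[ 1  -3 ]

Forward elimination:
R2 <- R2 - (1/3)*R1:  [    0  -7/3 ]
Row echelon form:
[ 3    -2 ]
[ 0  -7/3 ]

REF = [3 -2; 0 -7/3]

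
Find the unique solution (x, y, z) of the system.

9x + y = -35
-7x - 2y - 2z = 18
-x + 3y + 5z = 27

Forward elimination on [A|b]:
R2 <- R2 - (-7/9)*R1:  [     0  -11/9     -2  -83/9 ]
R3 <- R3 - (-1/9)*R1:  [     0   28/9      5  208/9 ]
R3 <- R3 - (-28/11)*R2:  [     0      0  -1/11  -4/11 ]
Row echelon form:
[ 9      1      0  |    -35 ]
[ 0  -11/9     -2  |  -83/9 ]
[ 0      0  -1/11  |  -4/11 ]
Back-substitution:
z = (-4/11) / (-1/11) = 4
y = (-83/9 - (-2)*(4)) / (-11/9) = 1
x = (-35 - (1)*(1)) / 9 = -4

(-4, 1, 4)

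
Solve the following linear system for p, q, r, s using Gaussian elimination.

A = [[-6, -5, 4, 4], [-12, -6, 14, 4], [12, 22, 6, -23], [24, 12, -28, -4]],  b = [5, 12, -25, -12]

(4, -1, 3, 3)

Forward elimination on [A|b]:
R2 <- R2 - (2)*R1:  [  0   4   6  -4   2 ]
R3 <- R3 - (-2)*R1:  [   0   12   14  -15  -15 ]
R4 <- R4 - (-4)*R1:  [   0   -8  -12   12    8 ]
R3 <- R3 - (3)*R2:  [   0    0   -4   -3  -21 ]
R4 <- R4 - (-2)*R2:  [  0   0   0   4  12 ]
Row echelon form:
[ -6  -5   4   4  |    5 ]
[  0   4   6  -4  |    2 ]
[  0   0  -4  -3  |  -21 ]
[  0   0   0   4  |   12 ]
Back-substitution:
s = (12) / 4 = 3
r = (-21 - (-3)*(3)) / -4 = 3
q = (2 - (6)*(3) - (-4)*(3)) / 4 = -1
p = (5 - (-5)*(-1) - (4)*(3) - (4)*(3)) / -6 = 4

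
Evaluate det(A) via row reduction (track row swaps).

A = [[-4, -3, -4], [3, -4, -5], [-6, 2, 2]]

Forward elimination:
R2 <- R2 - (-3/4)*R1:  [     0  -25/4     -8 ]
R3 <- R3 - (3/2)*R1:  [    0  13/2     8 ]
R3 <- R3 - (-26/25)*R2:  [     0      0  -8/25 ]
Upper-triangular form:
[ -4     -3     -4 ]
[  0  -25/4     -8 ]
[  0      0  -8/25 ]
det(A) = (-1)^0 * (-4) * (-25/4) * (-8/25) = -8  (0 row swaps -> sign +1)

det(A) = -8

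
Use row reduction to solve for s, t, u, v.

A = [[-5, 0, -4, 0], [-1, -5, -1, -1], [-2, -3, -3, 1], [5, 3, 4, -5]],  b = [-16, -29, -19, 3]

Forward elimination on [A|b]:
R2 <- R2 - (1/5)*R1:  [      0      -5    -1/5      -1  -129/5 ]
R3 <- R3 - (2/5)*R1:  [     0     -3   -7/5      1  -63/5 ]
R4 <- R4 - (-1)*R1:  [   0    3    0   -5  -13 ]
R3 <- R3 - (3/5)*R2:  [      0       0  -32/25     8/5   72/25 ]
R4 <- R4 - (-3/5)*R2:  [       0        0    -3/25    -28/5  -712/25 ]
R4 <- R4 - (3/32)*R3:  [      0       0       0   -23/4  -115/4 ]
Row echelon form:
[ -5   0      -4      0  |     -16 ]
[  0  -5    -1/5     -1  |  -129/5 ]
[  0   0  -32/25    8/5  |   72/25 ]
[  0   0       0  -23/4  |  -115/4 ]
Back-substitution:
v = (-115/4) / (-23/4) = 5
u = (72/25 - (8/5)*(5)) / (-32/25) = 4
t = (-129/5 - (-1/5)*(4) - (-1)*(5)) / -5 = 4
s = (-16 - (-4)*(4)) / -5 = 0

(0, 4, 4, 5)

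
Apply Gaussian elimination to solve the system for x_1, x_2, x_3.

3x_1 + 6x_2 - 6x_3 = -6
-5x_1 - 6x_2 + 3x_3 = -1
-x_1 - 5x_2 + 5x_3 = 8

Forward elimination on [A|b]:
R2 <- R2 - (-5/3)*R1:  [   0    4   -7  -11 ]
R3 <- R3 - (-1/3)*R1:  [  0  -3   3   6 ]
R3 <- R3 - (-3/4)*R2:  [    0     0  -9/4  -9/4 ]
Row echelon form:
[ 3  6    -6  |    -6 ]
[ 0  4    -7  |   -11 ]
[ 0  0  -9/4  |  -9/4 ]
Back-substitution:
x_3 = (-9/4) / (-9/4) = 1
x_2 = (-11 - (-7)*(1)) / 4 = -1
x_1 = (-6 - (6)*(-1) - (-6)*(1)) / 3 = 2

(2, -1, 1)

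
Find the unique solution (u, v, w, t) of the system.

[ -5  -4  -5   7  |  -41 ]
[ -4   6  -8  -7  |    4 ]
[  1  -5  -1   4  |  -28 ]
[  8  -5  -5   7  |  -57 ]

Forward elimination on [A|b]:
R2 <- R2 - (4/5)*R1:  [     0   46/5     -4  -63/5  184/5 ]
R3 <- R3 - (-1/5)*R1:  [      0   -29/5      -2    27/5  -181/5 ]
R4 <- R4 - (-8/5)*R1:  [      0   -57/5     -13    91/5  -613/5 ]
R3 <- R3 - (-29/46)*R2:  [       0        0  -104/23  -117/46      -13 ]
R4 <- R4 - (-57/46)*R2:  [       0        0  -413/23   119/46      -77 ]
R4 <- R4 - (413/104)*R3:  [      0       0       0  203/16  -203/8 ]
Row echelon form:
[ -5    -4       -5        7  |     -41 ]
[  0  46/5       -4    -63/5  |   184/5 ]
[  0     0  -104/23  -117/46  |     -13 ]
[  0     0        0   203/16  |  -203/8 ]
Back-substitution:
t = (-203/8) / (203/16) = -2
w = (-13 - (-117/46)*(-2)) / (-104/23) = 4
v = (184/5 - (-4)*(4) - (-63/5)*(-2)) / (46/5) = 3
u = (-41 - (-4)*(3) - (-5)*(4) - (7)*(-2)) / -5 = -1

(-1, 3, 4, -2)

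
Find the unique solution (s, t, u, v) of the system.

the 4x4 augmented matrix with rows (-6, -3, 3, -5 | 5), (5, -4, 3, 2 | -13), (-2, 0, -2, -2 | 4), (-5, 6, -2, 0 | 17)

Forward elimination on [A|b]:
R2 <- R2 - (-5/6)*R1:  [     0  -13/2   11/2  -13/6  -53/6 ]
R3 <- R3 - (1/3)*R1:  [    0     1    -3  -1/3   7/3 ]
R4 <- R4 - (5/6)*R1:  [    0  17/2  -9/2  25/6  77/6 ]
R3 <- R3 - (-2/13)*R2:  [      0       0  -28/13    -2/3   38/39 ]
R4 <- R4 - (-17/13)*R2:  [     0      0  35/13    4/3  50/39 ]
R4 <- R4 - (-5/4)*R3:  [   0    0    0  1/2  5/2 ]
Row echelon form:
[ -6     -3       3     -5  |      5 ]
[  0  -13/2    11/2  -13/6  |  -53/6 ]
[  0      0  -28/13   -2/3  |  38/39 ]
[  0      0       0    1/2  |    5/2 ]
Back-substitution:
v = (5/2) / (1/2) = 5
u = (38/39 - (-2/3)*(5)) / (-28/13) = -2
t = (-53/6 - (11/2)*(-2) - (-13/6)*(5)) / (-13/2) = -2
s = (5 - (-3)*(-2) - (3)*(-2) - (-5)*(5)) / -6 = -5

(-5, -2, -2, 5)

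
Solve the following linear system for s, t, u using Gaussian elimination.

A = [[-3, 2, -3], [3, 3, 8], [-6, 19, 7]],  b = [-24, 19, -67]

(4, -3, 2)

Forward elimination on [A|b]:
R2 <- R2 - (-1)*R1:  [  0   5   5  -5 ]
R3 <- R3 - (2)*R1:  [   0   15   13  -19 ]
R3 <- R3 - (3)*R2:  [  0   0  -2  -4 ]
Row echelon form:
[ -3  2  -3  |  -24 ]
[  0  5   5  |   -5 ]
[  0  0  -2  |   -4 ]
Back-substitution:
u = (-4) / -2 = 2
t = (-5 - (5)*(2)) / 5 = -3
s = (-24 - (2)*(-3) - (-3)*(2)) / -3 = 4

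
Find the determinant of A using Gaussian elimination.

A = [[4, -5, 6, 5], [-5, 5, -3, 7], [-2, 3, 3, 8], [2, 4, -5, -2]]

Forward elimination:
R2 <- R2 - (-5/4)*R1:  [    0  -5/4   9/2  53/4 ]
R3 <- R3 - (-1/2)*R1:  [    0   1/2     6  21/2 ]
R4 <- R4 - (1/2)*R1:  [    0  13/2    -8  -9/2 ]
R3 <- R3 - (-2/5)*R2:  [    0     0  39/5  79/5 ]
R4 <- R4 - (-26/5)*R2:  [     0      0   77/5  322/5 ]
R4 <- R4 - (77/39)*R3:  [       0        0        0  1295/39 ]
Upper-triangular form:
[ 4    -5     6        5 ]
[ 0  -5/4   9/2     53/4 ]
[ 0     0  39/5     79/5 ]
[ 0     0     0  1295/39 ]
det(A) = (-1)^0 * (4) * (-5/4) * (39/5) * (1295/39) = -1295  (0 row swaps -> sign +1)

det(A) = -1295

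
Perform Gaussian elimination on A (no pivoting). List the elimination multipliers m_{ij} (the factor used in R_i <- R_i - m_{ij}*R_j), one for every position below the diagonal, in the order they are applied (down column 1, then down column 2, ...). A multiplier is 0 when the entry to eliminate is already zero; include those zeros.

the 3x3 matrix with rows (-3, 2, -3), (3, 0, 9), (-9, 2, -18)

Forward elimination:
R2 <- R2 - (-1)*R1:  [ 0  2  6 ]
R3 <- R3 - (3)*R1:  [  0  -4  -9 ]
R3 <- R3 - (-2)*R2:  [ 0  0  3 ]
Multipliers (in order of application): m_{21} = -1, m_{31} = 3, m_{32} = -2

multipliers: -1, 3, -2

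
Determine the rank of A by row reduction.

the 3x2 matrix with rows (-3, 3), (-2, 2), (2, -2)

rank(A) = 1

Row reduction:
R2 <- R2 - (2/3)*R1:  [ 0  0 ]
R3 <- R3 - (-2/3)*R1:  [ 0  0 ]
Row echelon form:
[ -3  3 ]
[  0  0 ]
[  0  0 ]
Nonzero rows / pivot columns: 1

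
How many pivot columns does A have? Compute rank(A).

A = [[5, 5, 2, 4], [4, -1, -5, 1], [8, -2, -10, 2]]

Row reduction:
R2 <- R2 - (4/5)*R1:  [     0     -5  -33/5  -11/5 ]
R3 <- R3 - (8/5)*R1:  [     0    -10  -66/5  -22/5 ]
R3 <- R3 - (2)*R2:  [ 0  0  0  0 ]
Row echelon form:
[ 5   5      2      4 ]
[ 0  -5  -33/5  -11/5 ]
[ 0   0      0      0 ]
Nonzero rows / pivot columns: 2

rank(A) = 2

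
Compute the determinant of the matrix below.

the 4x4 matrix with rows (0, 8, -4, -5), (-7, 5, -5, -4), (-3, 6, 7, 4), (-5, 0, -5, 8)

Forward elimination:
R1 <-> R2   (pivot in column 1 was zero)
[ -7  5  -5  -4 ]
[  0  8  -4  -5 ]
[ -3  6   7   4 ]
[ -5  0  -5   8 ]
R3 <- R3 - (3/7)*R1:  [    0  27/7  64/7  40/7 ]
R4 <- R4 - (5/7)*R1:  [     0  -25/7  -10/7   76/7 ]
R3 <- R3 - (27/56)*R2:  [      0       0  155/14    65/8 ]
R4 <- R4 - (-25/56)*R2:  [      0       0  -45/14    69/8 ]
R4 <- R4 - (-9/31)*R3:  [      0       0       0  681/62 ]
Upper-triangular form:
[ -7  5      -5      -4 ]
[  0  8      -4      -5 ]
[  0  0  155/14    65/8 ]
[  0  0       0  681/62 ]
det(A) = (-1)^1 * (-7) * (8) * (155/14) * (681/62) = 6810  (1 row swap -> sign -1)

det(A) = 6810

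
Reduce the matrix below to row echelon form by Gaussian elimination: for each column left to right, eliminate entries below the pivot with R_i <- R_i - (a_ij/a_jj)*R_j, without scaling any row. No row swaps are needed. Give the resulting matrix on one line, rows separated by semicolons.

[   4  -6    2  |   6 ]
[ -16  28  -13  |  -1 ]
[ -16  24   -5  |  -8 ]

Forward elimination:
R2 <- R2 - (-4)*R1:  [  0   4  -5  23 ]
R3 <- R3 - (-4)*R1:  [  0   0   3  16 ]
Row echelon form:
[ 4  -6   2  |   6 ]
[ 0   4  -5  |  23 ]
[ 0   0   3  |  16 ]

REF = [4 -6 2 6; 0 4 -5 23; 0 0 3 16]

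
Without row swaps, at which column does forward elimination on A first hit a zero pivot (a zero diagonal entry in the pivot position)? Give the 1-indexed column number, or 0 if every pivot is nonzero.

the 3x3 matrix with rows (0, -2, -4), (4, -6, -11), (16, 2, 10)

first zero-pivot column = 1

Naive forward elimination:
Pivot entry (1,1) is zero but row 2 has 4 in column 1 -> naive elimination stops; a row interchange (e.g. R1 <-> R2) would be required here.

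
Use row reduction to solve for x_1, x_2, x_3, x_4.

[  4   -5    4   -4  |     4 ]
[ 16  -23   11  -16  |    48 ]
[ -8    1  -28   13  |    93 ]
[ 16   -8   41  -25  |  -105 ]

Forward elimination on [A|b]:
R2 <- R2 - (4)*R1:  [  0  -3  -5   0  32 ]
R3 <- R3 - (-2)*R1:  [   0   -9  -20    5  101 ]
R4 <- R4 - (4)*R1:  [    0    12    25    -9  -121 ]
R3 <- R3 - (3)*R2:  [  0   0  -5   5   5 ]
R4 <- R4 - (-4)*R2:  [  0   0   5  -9   7 ]
R4 <- R4 - (-1)*R3:  [  0   0   0  -4  12 ]
Row echelon form:
[ 4  -5   4  -4  |   4 ]
[ 0  -3  -5   0  |  32 ]
[ 0   0  -5   5  |   5 ]
[ 0   0   0  -4  |  12 ]
Back-substitution:
x_4 = (12) / -4 = -3
x_3 = (5 - (5)*(-3)) / -5 = -4
x_2 = (32 - (-5)*(-4)) / -3 = -4
x_1 = (4 - (-5)*(-4) - (4)*(-4) - (-4)*(-3)) / 4 = -3

(-3, -4, -4, -3)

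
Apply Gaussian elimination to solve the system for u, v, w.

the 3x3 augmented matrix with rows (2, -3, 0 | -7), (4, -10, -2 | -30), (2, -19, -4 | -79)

(4, 5, -2)

Forward elimination on [A|b]:
R2 <- R2 - (2)*R1:  [   0   -4   -2  -16 ]
R3 <- R3 - (1)*R1:  [   0  -16   -4  -72 ]
R3 <- R3 - (4)*R2:  [  0   0   4  -8 ]
Row echelon form:
[ 2  -3   0  |   -7 ]
[ 0  -4  -2  |  -16 ]
[ 0   0   4  |   -8 ]
Back-substitution:
w = (-8) / 4 = -2
v = (-16 - (-2)*(-2)) / -4 = 5
u = (-7 - (-3)*(5)) / 2 = 4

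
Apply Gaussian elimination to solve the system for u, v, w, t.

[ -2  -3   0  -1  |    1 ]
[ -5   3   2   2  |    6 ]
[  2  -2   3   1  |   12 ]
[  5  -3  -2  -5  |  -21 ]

Forward elimination on [A|b]:
R2 <- R2 - (5/2)*R1:  [    0  21/2     2   9/2   7/2 ]
R3 <- R3 - (-1)*R1:  [  0  -5   3   0  13 ]
R4 <- R4 - (-5/2)*R1:  [     0  -21/2     -2  -15/2  -37/2 ]
R3 <- R3 - (-10/21)*R2:  [     0      0  83/21   15/7   44/3 ]
R4 <- R4 - (-1)*R2:  [   0    0    0   -3  -15 ]
Row echelon form:
[ -2    -3      0    -1  |     1 ]
[  0  21/2      2   9/2  |   7/2 ]
[  0     0  83/21  15/7  |  44/3 ]
[  0     0      0    -3  |   -15 ]
Back-substitution:
t = (-15) / -3 = 5
w = (44/3 - (15/7)*(5)) / (83/21) = 1
v = (7/2 - (2)*(1) - (9/2)*(5)) / (21/2) = -2
u = (1 - (-3)*(-2) - (-1)*(5)) / -2 = 0

(0, -2, 1, 5)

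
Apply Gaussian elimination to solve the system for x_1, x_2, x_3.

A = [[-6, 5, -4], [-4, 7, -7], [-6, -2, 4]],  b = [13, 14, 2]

Forward elimination on [A|b]:
R2 <- R2 - (2/3)*R1:  [     0   11/3  -13/3   16/3 ]
R3 <- R3 - (1)*R1:  [   0   -7    8  -11 ]
R3 <- R3 - (-21/11)*R2:  [     0      0  -3/11  -9/11 ]
Row echelon form:
[ -6     5     -4  |     13 ]
[  0  11/3  -13/3  |   16/3 ]
[  0     0  -3/11  |  -9/11 ]
Back-substitution:
x_3 = (-9/11) / (-3/11) = 3
x_2 = (16/3 - (-13/3)*(3)) / (11/3) = 5
x_1 = (13 - (5)*(5) - (-4)*(3)) / -6 = 0

(0, 5, 3)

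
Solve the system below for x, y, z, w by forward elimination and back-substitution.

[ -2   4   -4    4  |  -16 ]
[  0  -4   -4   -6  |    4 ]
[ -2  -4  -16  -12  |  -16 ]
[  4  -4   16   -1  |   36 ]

Forward elimination on [A|b]:
R3 <- R3 - (1)*R1:  [   0   -8  -12  -16    0 ]
R4 <- R4 - (-2)*R1:  [ 0  4  8  7  4 ]
R3 <- R3 - (2)*R2:  [  0   0  -4  -4  -8 ]
R4 <- R4 - (-1)*R2:  [ 0  0  4  1  8 ]
R4 <- R4 - (-1)*R3:  [  0   0   0  -3   0 ]
Row echelon form:
[ -2   4  -4   4  |  -16 ]
[  0  -4  -4  -6  |    4 ]
[  0   0  -4  -4  |   -8 ]
[  0   0   0  -3  |    0 ]
Back-substitution:
w = (0) / -3 = 0
z = (-8 - (-4)*(0)) / -4 = 2
y = (4 - (-4)*(2) - (-6)*(0)) / -4 = -3
x = (-16 - (4)*(-3) - (-4)*(2) - (4)*(0)) / -2 = -2

(-2, -3, 2, 0)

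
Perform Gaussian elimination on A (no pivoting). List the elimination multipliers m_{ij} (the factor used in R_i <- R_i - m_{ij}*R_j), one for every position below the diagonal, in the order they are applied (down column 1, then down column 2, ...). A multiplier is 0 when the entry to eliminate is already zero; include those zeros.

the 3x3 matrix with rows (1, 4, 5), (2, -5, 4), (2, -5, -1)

multipliers: 2, 2, 1

Forward elimination:
R2 <- R2 - (2)*R1:  [   0  -13   -6 ]
R3 <- R3 - (2)*R1:  [   0  -13  -11 ]
R3 <- R3 - (1)*R2:  [  0   0  -5 ]
Multipliers (in order of application): m_{21} = 2, m_{31} = 2, m_{32} = 1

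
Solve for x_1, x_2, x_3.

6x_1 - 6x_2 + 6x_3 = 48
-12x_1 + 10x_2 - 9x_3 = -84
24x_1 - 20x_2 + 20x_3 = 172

Forward elimination on [A|b]:
R2 <- R2 - (-2)*R1:  [  0  -2   3  12 ]
R3 <- R3 - (4)*R1:  [   0    4   -4  -20 ]
R3 <- R3 - (-2)*R2:  [ 0  0  2  4 ]
Row echelon form:
[ 6  -6  6  |  48 ]
[ 0  -2  3  |  12 ]
[ 0   0  2  |   4 ]
Back-substitution:
x_3 = (4) / 2 = 2
x_2 = (12 - (3)*(2)) / -2 = -3
x_1 = (48 - (-6)*(-3) - (6)*(2)) / 6 = 3

(3, -3, 2)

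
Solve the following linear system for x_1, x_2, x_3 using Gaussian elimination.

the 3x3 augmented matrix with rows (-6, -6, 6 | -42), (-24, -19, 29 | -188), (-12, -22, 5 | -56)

Forward elimination on [A|b]:
R2 <- R2 - (4)*R1:  [   0    5    5  -20 ]
R3 <- R3 - (2)*R1:  [   0  -10   -7   28 ]
R3 <- R3 - (-2)*R2:  [   0    0    3  -12 ]
Row echelon form:
[ -6  -6  6  |  -42 ]
[  0   5  5  |  -20 ]
[  0   0  3  |  -12 ]
Back-substitution:
x_3 = (-12) / 3 = -4
x_2 = (-20 - (5)*(-4)) / 5 = 0
x_1 = (-42 - (-6)*(0) - (6)*(-4)) / -6 = 3

(3, 0, -4)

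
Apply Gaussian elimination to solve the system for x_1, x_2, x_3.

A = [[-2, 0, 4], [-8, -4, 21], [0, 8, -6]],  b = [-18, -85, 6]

Forward elimination on [A|b]:
R2 <- R2 - (4)*R1:  [   0   -4    5  -13 ]
R3 <- R3 - (-2)*R2:  [   0    0    4  -20 ]
Row echelon form:
[ -2   0  4  |  -18 ]
[  0  -4  5  |  -13 ]
[  0   0  4  |  -20 ]
Back-substitution:
x_3 = (-20) / 4 = -5
x_2 = (-13 - (5)*(-5)) / -4 = -3
x_1 = (-18 - (4)*(-5)) / -2 = -1

(-1, -3, -5)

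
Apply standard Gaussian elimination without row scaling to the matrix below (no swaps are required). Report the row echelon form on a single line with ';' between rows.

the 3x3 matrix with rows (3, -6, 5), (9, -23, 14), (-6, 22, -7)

Forward elimination:
R2 <- R2 - (3)*R1:  [  0  -5  -1 ]
R3 <- R3 - (-2)*R1:  [  0  10   3 ]
R3 <- R3 - (-2)*R2:  [ 0  0  1 ]
Row echelon form:
[ 3  -6   5 ]
[ 0  -5  -1 ]
[ 0   0   1 ]

REF = [3 -6 5; 0 -5 -1; 0 0 1]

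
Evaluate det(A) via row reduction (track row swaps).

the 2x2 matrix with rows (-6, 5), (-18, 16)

Forward elimination:
R2 <- R2 - (3)*R1:  [ 0  1 ]
Upper-triangular form:
[ -6  5 ]
[  0  1 ]
det(A) = (-1)^0 * (-6) * (1) = -6  (0 row swaps -> sign +1)

det(A) = -6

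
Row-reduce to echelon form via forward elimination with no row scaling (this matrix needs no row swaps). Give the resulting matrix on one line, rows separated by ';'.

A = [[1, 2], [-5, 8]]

REF = [1 2; 0 18]

Forward elimination:
R2 <- R2 - (-5)*R1:  [  0  18 ]
Row echelon form:
[ 1   2 ]
[ 0  18 ]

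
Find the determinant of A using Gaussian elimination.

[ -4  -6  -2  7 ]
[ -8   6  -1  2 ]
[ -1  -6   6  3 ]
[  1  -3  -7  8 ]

Forward elimination:
R2 <- R2 - (2)*R1:  [   0   18    3  -12 ]
R3 <- R3 - (1/4)*R1:  [    0  -9/2  13/2   5/4 ]
R4 <- R4 - (-1/4)*R1:  [     0   -9/2  -15/2   39/4 ]
R3 <- R3 - (-1/4)*R2:  [    0     0  29/4  -7/4 ]
R4 <- R4 - (-1/4)*R2:  [     0      0  -27/4   27/4 ]
R4 <- R4 - (-27/29)*R3:  [      0       0       0  297/58 ]
Upper-triangular form:
[ -4  -6    -2       7 ]
[  0  18     3     -12 ]
[  0   0  29/4    -7/4 ]
[  0   0     0  297/58 ]
det(A) = (-1)^0 * (-4) * (18) * (29/4) * (297/58) = -2673  (0 row swaps -> sign +1)

det(A) = -2673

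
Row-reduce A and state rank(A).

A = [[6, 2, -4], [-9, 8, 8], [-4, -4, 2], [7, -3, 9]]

Row reduction:
R2 <- R2 - (-3/2)*R1:  [  0  11   2 ]
R3 <- R3 - (-2/3)*R1:  [    0  -8/3  -2/3 ]
R4 <- R4 - (7/6)*R1:  [     0  -16/3   41/3 ]
R3 <- R3 - (-8/33)*R2:  [     0      0  -2/11 ]
R4 <- R4 - (-16/33)*R2:  [      0       0  161/11 ]
R4 <- R4 - (-161/2)*R3:  [ 0  0  0 ]
Row echelon form:
[ 6   2     -4 ]
[ 0  11      2 ]
[ 0   0  -2/11 ]
[ 0   0      0 ]
Nonzero rows / pivot columns: 3

rank(A) = 3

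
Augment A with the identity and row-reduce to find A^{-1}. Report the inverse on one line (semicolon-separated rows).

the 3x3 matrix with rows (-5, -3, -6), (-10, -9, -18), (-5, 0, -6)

Gauss-Jordan on [A | I]:
R1 <- (1/-5)*R1:  [    1   3/5   6/5  |  -1/5     0     0 ]
R2 <- R2 - (-10)*R1:  [  0  -3  -6  |  -2   1   0 ]
R3 <- R3 - (-5)*R1:  [  0   3   0  |  -1   0   1 ]
R2 <- (1/-3)*R2:  [    0     1     2  |   2/3  -1/3     0 ]
R1 <- R1 - (3/5)*R2:  [    1     0     0  |  -3/5   1/5     0 ]
R3 <- R3 - (3)*R2:  [  0   0  -6  |  -3   1   1 ]
R3 <- (1/-6)*R3:  [    0     0     1  |   1/2  -1/6  -1/6 ]
R2 <- R2 - (2)*R3:  [    0     1     0  |  -1/3     0   1/3 ]
Right block of [I | A^{-1}] is the inverse:
[ -3/5   1/5     0 ]
[ -1/3     0   1/3 ]
[  1/2  -1/6  -1/6 ]

inverse = [-3/5 1/5 0; -1/3 0 1/3; 1/2 -1/6 -1/6]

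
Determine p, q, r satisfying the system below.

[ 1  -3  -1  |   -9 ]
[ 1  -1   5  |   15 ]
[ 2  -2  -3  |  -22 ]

(-5, 0, 4)

Forward elimination on [A|b]:
R2 <- R2 - (1)*R1:  [  0   2   6  24 ]
R3 <- R3 - (2)*R1:  [  0   4  -1  -4 ]
R3 <- R3 - (2)*R2:  [   0    0  -13  -52 ]
Row echelon form:
[ 1  -3   -1  |   -9 ]
[ 0   2    6  |   24 ]
[ 0   0  -13  |  -52 ]
Back-substitution:
r = (-52) / -13 = 4
q = (24 - (6)*(4)) / 2 = 0
p = (-9 - (-3)*(0) - (-1)*(4)) / 1 = -5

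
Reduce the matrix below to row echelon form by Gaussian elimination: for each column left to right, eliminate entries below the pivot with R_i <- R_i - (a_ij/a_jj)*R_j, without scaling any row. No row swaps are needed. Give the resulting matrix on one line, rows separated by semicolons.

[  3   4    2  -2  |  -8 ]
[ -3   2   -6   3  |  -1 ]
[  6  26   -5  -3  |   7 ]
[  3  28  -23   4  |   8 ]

REF = [3 4 2 -2 -8; 0 6 -4 1 -9; 0 0 3 -2 50; 0 0 0 -4 202]

Forward elimination:
R2 <- R2 - (-1)*R1:  [  0   6  -4   1  -9 ]
R3 <- R3 - (2)*R1:  [  0  18  -9   1  23 ]
R4 <- R4 - (1)*R1:  [   0   24  -25    6   16 ]
R3 <- R3 - (3)*R2:  [  0   0   3  -2  50 ]
R4 <- R4 - (4)*R2:  [  0   0  -9   2  52 ]
R4 <- R4 - (-3)*R3:  [   0    0    0   -4  202 ]
Row echelon form:
[ 3  4   2  -2  |   -8 ]
[ 0  6  -4   1  |   -9 ]
[ 0  0   3  -2  |   50 ]
[ 0  0   0  -4  |  202 ]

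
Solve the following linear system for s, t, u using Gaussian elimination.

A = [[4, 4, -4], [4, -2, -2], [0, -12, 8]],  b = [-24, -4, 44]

(-2, -3, 1)

Forward elimination on [A|b]:
R2 <- R2 - (1)*R1:  [  0  -6   2  20 ]
R3 <- R3 - (2)*R2:  [ 0  0  4  4 ]
Row echelon form:
[ 4   4  -4  |  -24 ]
[ 0  -6   2  |   20 ]
[ 0   0   4  |    4 ]
Back-substitution:
u = (4) / 4 = 1
t = (20 - (2)*(1)) / -6 = -3
s = (-24 - (4)*(-3) - (-4)*(1)) / 4 = -2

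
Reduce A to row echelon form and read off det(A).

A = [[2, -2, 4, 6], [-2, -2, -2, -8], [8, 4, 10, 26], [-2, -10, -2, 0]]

det(A) = 128

Forward elimination:
R2 <- R2 - (-1)*R1:  [  0  -4   2  -2 ]
R3 <- R3 - (4)*R1:  [  0  12  -6   2 ]
R4 <- R4 - (-1)*R1:  [   0  -12    2    6 ]
R3 <- R3 - (-3)*R2:  [  0   0   0  -4 ]
R4 <- R4 - (3)*R2:  [  0   0  -4  12 ]
R3 <-> R4   (pivot in column 3 was zero)
[ 2  -2   4   6 ]
[ 0  -4   2  -2 ]
[ 0   0  -4  12 ]
[ 0   0   0  -4 ]
Upper-triangular form:
[ 2  -2   4   6 ]
[ 0  -4   2  -2 ]
[ 0   0  -4  12 ]
[ 0   0   0  -4 ]
det(A) = (-1)^1 * (2) * (-4) * (-4) * (-4) = 128  (1 row swap -> sign -1)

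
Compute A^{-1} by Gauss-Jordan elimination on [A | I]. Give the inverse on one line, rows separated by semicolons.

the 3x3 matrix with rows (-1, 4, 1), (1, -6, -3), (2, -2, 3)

inverse = [12 7 3; 9/2 5/2 1; -5 -3 -1]

Gauss-Jordan on [A | I]:
R1 <- (1/-1)*R1:  [  1  -4  -1  |  -1   0   0 ]
R2 <- R2 - (1)*R1:  [  0  -2  -2  |   1   1   0 ]
R3 <- R3 - (2)*R1:  [ 0  6  5  |  2  0  1 ]
R2 <- (1/-2)*R2:  [    0     1     1  |  -1/2  -1/2     0 ]
R1 <- R1 - (-4)*R2:  [  1   0   3  |  -3  -2   0 ]
R3 <- R3 - (6)*R2:  [  0   0  -1  |   5   3   1 ]
R3 <- (1/-1)*R3:  [  0   0   1  |  -5  -3  -1 ]
R1 <- R1 - (3)*R3:  [  1   0   0  |  12   7   3 ]
R2 <- R2 - (1)*R3:  [   0    1    0  |  9/2  5/2    1 ]
Right block of [I | A^{-1}] is the inverse:
[  12    7   3 ]
[ 9/2  5/2   1 ]
[  -5   -3  -1 ]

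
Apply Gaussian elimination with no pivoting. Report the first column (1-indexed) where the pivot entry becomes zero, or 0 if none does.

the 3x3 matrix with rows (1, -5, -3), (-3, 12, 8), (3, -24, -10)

Naive forward elimination:
R2 <- R2 - (-3)*R1:  [  0  -3  -1 ]
R3 <- R3 - (3)*R1:  [  0  -9  -1 ]
R3 <- R3 - (3)*R2:  [ 0  0  2 ]
All pivots nonzero; naive elimination completes without hitting a zero pivot.

first zero-pivot column = 0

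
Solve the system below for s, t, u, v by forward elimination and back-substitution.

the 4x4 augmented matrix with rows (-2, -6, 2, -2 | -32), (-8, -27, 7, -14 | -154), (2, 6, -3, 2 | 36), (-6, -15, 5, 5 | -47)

Forward elimination on [A|b]:
R2 <- R2 - (4)*R1:  [   0   -3   -1   -6  -26 ]
R3 <- R3 - (-1)*R1:  [  0   0  -1   0   4 ]
R4 <- R4 - (3)*R1:  [  0   3  -1  11  49 ]
R4 <- R4 - (-1)*R2:  [  0   0  -2   5  23 ]
R4 <- R4 - (2)*R3:  [  0   0   0   5  15 ]
Row echelon form:
[ -2  -6   2  -2  |  -32 ]
[  0  -3  -1  -6  |  -26 ]
[  0   0  -1   0  |    4 ]
[  0   0   0   5  |   15 ]
Back-substitution:
v = (15) / 5 = 3
u = (4) / -1 = -4
t = (-26 - (-1)*(-4) - (-6)*(3)) / -3 = 4
s = (-32 - (-6)*(4) - (2)*(-4) - (-2)*(3)) / -2 = -3

(-3, 4, -4, 3)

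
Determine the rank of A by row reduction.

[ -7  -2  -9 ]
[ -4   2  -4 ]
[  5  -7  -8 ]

Row reduction:
R2 <- R2 - (4/7)*R1:  [    0  22/7   8/7 ]
R3 <- R3 - (-5/7)*R1:  [      0   -59/7  -101/7 ]
R3 <- R3 - (-59/22)*R2:  [       0        0  -125/11 ]
Row echelon form:
[ -7    -2       -9 ]
[  0  22/7      8/7 ]
[  0     0  -125/11 ]
Nonzero rows / pivot columns: 3

rank(A) = 3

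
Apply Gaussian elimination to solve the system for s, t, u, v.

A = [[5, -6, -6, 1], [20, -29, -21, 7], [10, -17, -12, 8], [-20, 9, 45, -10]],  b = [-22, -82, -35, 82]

Forward elimination on [A|b]:
R2 <- R2 - (4)*R1:  [  0  -5   3   3   6 ]
R3 <- R3 - (2)*R1:  [  0  -5   0   6   9 ]
R4 <- R4 - (-4)*R1:  [   0  -15   21   -6   -6 ]
R3 <- R3 - (1)*R2:  [  0   0  -3   3   3 ]
R4 <- R4 - (3)*R2:  [   0    0   12  -15  -24 ]
R4 <- R4 - (-4)*R3:  [   0    0    0   -3  -12 ]
Row echelon form:
[ 5  -6  -6   1  |  -22 ]
[ 0  -5   3   3  |    6 ]
[ 0   0  -3   3  |    3 ]
[ 0   0   0  -3  |  -12 ]
Back-substitution:
v = (-12) / -3 = 4
u = (3 - (3)*(4)) / -3 = 3
t = (6 - (3)*(3) - (3)*(4)) / -5 = 3
s = (-22 - (-6)*(3) - (-6)*(3) - (1)*(4)) / 5 = 2

(2, 3, 3, 4)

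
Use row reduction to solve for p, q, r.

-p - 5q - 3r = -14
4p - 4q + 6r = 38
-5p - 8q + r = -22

(5, 0, 3)

Forward elimination on [A|b]:
R2 <- R2 - (-4)*R1:  [   0  -24   -6  -18 ]
R3 <- R3 - (5)*R1:  [  0  17  16  48 ]
R3 <- R3 - (-17/24)*R2:  [     0      0   47/4  141/4 ]
Row echelon form:
[ -1   -5    -3  |    -14 ]
[  0  -24    -6  |    -18 ]
[  0    0  47/4  |  141/4 ]
Back-substitution:
r = (141/4) / (47/4) = 3
q = (-18 - (-6)*(3)) / -24 = 0
p = (-14 - (-5)*(0) - (-3)*(3)) / -1 = 5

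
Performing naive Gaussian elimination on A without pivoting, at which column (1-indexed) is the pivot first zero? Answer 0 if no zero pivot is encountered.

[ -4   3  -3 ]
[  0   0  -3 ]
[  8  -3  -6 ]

first zero-pivot column = 2

Naive forward elimination:
R3 <- R3 - (-2)*R1:  [   0    3  -12 ]
Matrix at this point:
[ -4  3   -3 ]
[  0  0   -3 ]
[  0  3  -12 ]
Pivot entry (2,2) is zero but row 3 has 3 in column 2 -> naive elimination stops; a row interchange (e.g. R2 <-> R3) would be required here.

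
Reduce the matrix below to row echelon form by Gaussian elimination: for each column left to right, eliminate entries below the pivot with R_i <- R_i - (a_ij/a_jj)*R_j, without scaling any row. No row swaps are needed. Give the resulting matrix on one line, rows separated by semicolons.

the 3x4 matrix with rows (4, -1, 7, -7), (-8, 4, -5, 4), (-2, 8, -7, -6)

REF = [4 -1 7 -7; 0 2 9 -10; 0 0 -149/4 28]

Forward elimination:
R2 <- R2 - (-2)*R1:  [   0    2    9  -10 ]
R3 <- R3 - (-1/2)*R1:  [     0   15/2   -7/2  -19/2 ]
R3 <- R3 - (15/4)*R2:  [      0       0  -149/4      28 ]
Row echelon form:
[ 4  -1       7   -7 ]
[ 0   2       9  -10 ]
[ 0   0  -149/4   28 ]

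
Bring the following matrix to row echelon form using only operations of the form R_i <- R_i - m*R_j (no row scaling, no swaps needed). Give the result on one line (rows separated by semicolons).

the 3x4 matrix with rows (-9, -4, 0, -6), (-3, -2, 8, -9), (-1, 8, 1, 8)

REF = [-9 -4 0 -6; 0 -2/3 8 -7; 0 0 307/3 -80]

Forward elimination:
R2 <- R2 - (1/3)*R1:  [    0  -2/3     8    -7 ]
R3 <- R3 - (1/9)*R1:  [    0  76/9     1  26/3 ]
R3 <- R3 - (-38/3)*R2:  [     0      0  307/3    -80 ]
Row echelon form:
[ -9    -4      0   -6 ]
[  0  -2/3      8   -7 ]
[  0     0  307/3  -80 ]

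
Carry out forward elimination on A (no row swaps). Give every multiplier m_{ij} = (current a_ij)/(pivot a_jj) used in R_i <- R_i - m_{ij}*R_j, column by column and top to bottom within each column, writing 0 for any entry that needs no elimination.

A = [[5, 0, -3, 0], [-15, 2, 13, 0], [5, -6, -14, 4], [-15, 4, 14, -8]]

multipliers: -3, 1, -3, -3, 2, -3

Forward elimination:
R2 <- R2 - (-3)*R1:  [ 0  2  4  0 ]
R3 <- R3 - (1)*R1:  [   0   -6  -11    4 ]
R4 <- R4 - (-3)*R1:  [  0   4   5  -8 ]
R3 <- R3 - (-3)*R2:  [ 0  0  1  4 ]
R4 <- R4 - (2)*R2:  [  0   0  -3  -8 ]
R4 <- R4 - (-3)*R3:  [ 0  0  0  4 ]
Multipliers (in order of application): m_{21} = -3, m_{31} = 1, m_{41} = -3, m_{32} = -3, m_{42} = 2, m_{43} = -3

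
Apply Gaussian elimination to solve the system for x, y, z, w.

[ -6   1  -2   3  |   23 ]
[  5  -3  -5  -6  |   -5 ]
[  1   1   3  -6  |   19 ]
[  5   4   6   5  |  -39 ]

(-5, 3, -1, -4)

Forward elimination on [A|b]:
R2 <- R2 - (-5/6)*R1:  [     0  -13/6  -20/3   -7/2   85/6 ]
R3 <- R3 - (-1/6)*R1:  [     0    7/6    8/3  -11/2  137/6 ]
R4 <- R4 - (-5/6)*R1:  [      0    29/6    13/3    15/2  -119/6 ]
R3 <- R3 - (-7/13)*R2:  [      0       0  -12/13  -96/13  396/13 ]
R4 <- R4 - (-29/13)*R2:  [       0        0  -137/13    -4/13   153/13 ]
R4 <- R4 - (137/12)*R3:  [    0     0     0    84  -336 ]
Row echelon form:
[ -6      1      -2       3  |      23 ]
[  0  -13/6   -20/3    -7/2  |    85/6 ]
[  0      0  -12/13  -96/13  |  396/13 ]
[  0      0       0      84  |    -336 ]
Back-substitution:
w = (-336) / 84 = -4
z = (396/13 - (-96/13)*(-4)) / (-12/13) = -1
y = (85/6 - (-20/3)*(-1) - (-7/2)*(-4)) / (-13/6) = 3
x = (23 - (1)*(3) - (-2)*(-1) - (3)*(-4)) / -6 = -5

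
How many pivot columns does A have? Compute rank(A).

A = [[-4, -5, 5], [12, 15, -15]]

Row reduction:
R2 <- R2 - (-3)*R1:  [ 0  0  0 ]
Row echelon form:
[ -4  -5  5 ]
[  0   0  0 ]
Nonzero rows / pivot columns: 1

rank(A) = 1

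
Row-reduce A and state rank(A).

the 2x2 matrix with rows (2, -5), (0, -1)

Row reduction:
Row echelon form:
[ 2  -5 ]
[ 0  -1 ]
Nonzero rows / pivot columns: 2

rank(A) = 2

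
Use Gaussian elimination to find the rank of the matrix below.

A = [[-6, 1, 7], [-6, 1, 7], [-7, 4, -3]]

rank(A) = 2

Row reduction:
R2 <- R2 - (1)*R1:  [ 0  0  0 ]
R3 <- R3 - (7/6)*R1:  [     0   17/6  -67/6 ]
R2 <-> R3   (pivot in column 2 was zero)
[ -6     1      7 ]
[  0  17/6  -67/6 ]
[  0     0      0 ]
Row echelon form:
[ -6     1      7 ]
[  0  17/6  -67/6 ]
[  0     0      0 ]
Nonzero rows / pivot columns: 2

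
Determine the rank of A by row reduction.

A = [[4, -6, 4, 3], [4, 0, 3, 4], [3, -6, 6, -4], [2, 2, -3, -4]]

Row reduction:
R2 <- R2 - (1)*R1:  [  0   6  -1   1 ]
R3 <- R3 - (3/4)*R1:  [     0   -3/2      3  -25/4 ]
R4 <- R4 - (1/2)*R1:  [     0      5     -5  -11/2 ]
R3 <- R3 - (-1/4)*R2:  [    0     0  11/4    -6 ]
R4 <- R4 - (5/6)*R2:  [     0      0  -25/6  -19/3 ]
R4 <- R4 - (-50/33)*R3:  [       0        0        0  -509/33 ]
Row echelon form:
[ 4  -6     4        3 ]
[ 0   6    -1        1 ]
[ 0   0  11/4       -6 ]
[ 0   0     0  -509/33 ]
Nonzero rows / pivot columns: 4

rank(A) = 4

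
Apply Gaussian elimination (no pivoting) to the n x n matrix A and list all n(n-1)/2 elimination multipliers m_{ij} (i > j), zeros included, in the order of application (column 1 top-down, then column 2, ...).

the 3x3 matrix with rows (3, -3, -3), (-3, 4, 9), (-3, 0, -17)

multipliers: -1, -1, -3

Forward elimination:
R2 <- R2 - (-1)*R1:  [ 0  1  6 ]
R3 <- R3 - (-1)*R1:  [   0   -3  -20 ]
R3 <- R3 - (-3)*R2:  [  0   0  -2 ]
Multipliers (in order of application): m_{21} = -1, m_{31} = -1, m_{32} = -3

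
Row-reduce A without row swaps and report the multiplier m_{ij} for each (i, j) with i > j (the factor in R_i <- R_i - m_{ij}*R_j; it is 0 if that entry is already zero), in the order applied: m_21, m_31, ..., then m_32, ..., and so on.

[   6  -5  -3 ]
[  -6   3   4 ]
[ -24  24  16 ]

Forward elimination:
R2 <- R2 - (-1)*R1:  [  0  -2   1 ]
R3 <- R3 - (-4)*R1:  [ 0  4  4 ]
R3 <- R3 - (-2)*R2:  [ 0  0  6 ]
Multipliers (in order of application): m_{21} = -1, m_{31} = -4, m_{32} = -2

multipliers: -1, -4, -2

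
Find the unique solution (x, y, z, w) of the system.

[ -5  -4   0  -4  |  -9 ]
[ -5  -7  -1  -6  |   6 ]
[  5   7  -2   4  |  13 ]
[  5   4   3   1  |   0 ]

(5, -2, -5, -2)

Forward elimination on [A|b]:
R2 <- R2 - (1)*R1:  [  0  -3  -1  -2  15 ]
R3 <- R3 - (-1)*R1:  [  0   3  -2   0   4 ]
R4 <- R4 - (-1)*R1:  [  0   0   3  -3  -9 ]
R3 <- R3 - (-1)*R2:  [  0   0  -3  -2  19 ]
R4 <- R4 - (-1)*R3:  [  0   0   0  -5  10 ]
Row echelon form:
[ -5  -4   0  -4  |  -9 ]
[  0  -3  -1  -2  |  15 ]
[  0   0  -3  -2  |  19 ]
[  0   0   0  -5  |  10 ]
Back-substitution:
w = (10) / -5 = -2
z = (19 - (-2)*(-2)) / -3 = -5
y = (15 - (-1)*(-5) - (-2)*(-2)) / -3 = -2
x = (-9 - (-4)*(-2) - (-4)*(-2)) / -5 = 5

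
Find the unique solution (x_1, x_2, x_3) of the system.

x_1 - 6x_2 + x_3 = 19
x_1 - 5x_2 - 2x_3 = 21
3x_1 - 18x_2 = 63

Forward elimination on [A|b]:
R2 <- R2 - (1)*R1:  [  0   1  -3   2 ]
R3 <- R3 - (3)*R1:  [  0   0  -3   6 ]
Row echelon form:
[ 1  -6   1  |  19 ]
[ 0   1  -3  |   2 ]
[ 0   0  -3  |   6 ]
Back-substitution:
x_3 = (6) / -3 = -2
x_2 = (2 - (-3)*(-2)) / 1 = -4
x_1 = (19 - (-6)*(-4) - (1)*(-2)) / 1 = -3

(-3, -4, -2)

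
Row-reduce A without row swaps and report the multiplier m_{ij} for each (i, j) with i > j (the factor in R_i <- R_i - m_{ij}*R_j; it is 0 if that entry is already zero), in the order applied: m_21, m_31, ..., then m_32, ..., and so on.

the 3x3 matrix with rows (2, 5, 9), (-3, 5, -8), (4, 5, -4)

Forward elimination:
R2 <- R2 - (-3/2)*R1:  [    0  25/2  11/2 ]
R3 <- R3 - (2)*R1:  [   0   -5  -22 ]
R3 <- R3 - (-2/5)*R2:  [     0      0  -99/5 ]
Multipliers (in order of application): m_{21} = -3/2, m_{31} = 2, m_{32} = -2/5

multipliers: -3/2, 2, -2/5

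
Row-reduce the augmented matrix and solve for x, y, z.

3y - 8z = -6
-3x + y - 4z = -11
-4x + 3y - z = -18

(3, -2, 0)

Forward elimination on [A|b]:
R1 <-> R2   (pivot in column 1 was zero)
[ -3  1  -4  -11 ]
[  0  3  -8   -6 ]
[ -4  3  -1  -18 ]
R3 <- R3 - (4/3)*R1:  [     0    5/3   13/3  -10/3 ]
R3 <- R3 - (5/9)*R2:  [    0     0  79/9     0 ]
Row echelon form:
[ -3  1    -4  |  -11 ]
[  0  3    -8  |   -6 ]
[  0  0  79/9  |    0 ]
Back-substitution:
z = (0) / (79/9) = 0
y = (-6 - (-8)*(0)) / 3 = -2
x = (-11 - (1)*(-2) - (-4)*(0)) / -3 = 3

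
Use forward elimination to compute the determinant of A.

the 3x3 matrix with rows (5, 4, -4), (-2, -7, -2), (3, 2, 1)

det(A) = -99

Forward elimination:
R2 <- R2 - (-2/5)*R1:  [     0  -27/5  -18/5 ]
R3 <- R3 - (3/5)*R1:  [    0  -2/5  17/5 ]
R3 <- R3 - (2/27)*R2:  [    0     0  11/3 ]
Upper-triangular form:
[ 5      4     -4 ]
[ 0  -27/5  -18/5 ]
[ 0      0   11/3 ]
det(A) = (-1)^0 * (5) * (-27/5) * (11/3) = -99  (0 row swaps -> sign +1)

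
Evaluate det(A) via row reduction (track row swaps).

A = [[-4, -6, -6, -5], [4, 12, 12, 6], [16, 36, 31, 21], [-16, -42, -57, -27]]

det(A) = -120

Forward elimination:
R2 <- R2 - (-1)*R1:  [ 0  6  6  1 ]
R3 <- R3 - (-4)*R1:  [  0  12   7   1 ]
R4 <- R4 - (4)*R1:  [   0  -18  -33   -7 ]
R3 <- R3 - (2)*R2:  [  0   0  -5  -1 ]
R4 <- R4 - (-3)*R2:  [   0    0  -15   -4 ]
R4 <- R4 - (3)*R3:  [  0   0   0  -1 ]
Upper-triangular form:
[ -4  -6  -6  -5 ]
[  0   6   6   1 ]
[  0   0  -5  -1 ]
[  0   0   0  -1 ]
det(A) = (-1)^0 * (-4) * (6) * (-5) * (-1) = -120  (0 row swaps -> sign +1)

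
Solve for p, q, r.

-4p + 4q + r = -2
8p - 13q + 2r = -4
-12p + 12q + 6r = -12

(0, 0, -2)

Forward elimination on [A|b]:
R2 <- R2 - (-2)*R1:  [  0  -5   4  -8 ]
R3 <- R3 - (3)*R1:  [  0   0   3  -6 ]
Row echelon form:
[ -4   4  1  |  -2 ]
[  0  -5  4  |  -8 ]
[  0   0  3  |  -6 ]
Back-substitution:
r = (-6) / 3 = -2
q = (-8 - (4)*(-2)) / -5 = 0
p = (-2 - (4)*(0) - (1)*(-2)) / -4 = 0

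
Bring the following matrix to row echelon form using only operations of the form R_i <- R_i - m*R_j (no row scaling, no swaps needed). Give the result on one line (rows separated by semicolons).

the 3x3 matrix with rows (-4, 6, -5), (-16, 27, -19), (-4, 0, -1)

Forward elimination:
R2 <- R2 - (4)*R1:  [ 0  3  1 ]
R3 <- R3 - (1)*R1:  [  0  -6   4 ]
R3 <- R3 - (-2)*R2:  [ 0  0  6 ]
Row echelon form:
[ -4  6  -5 ]
[  0  3   1 ]
[  0  0   6 ]

REF = [-4 6 -5; 0 3 1; 0 0 6]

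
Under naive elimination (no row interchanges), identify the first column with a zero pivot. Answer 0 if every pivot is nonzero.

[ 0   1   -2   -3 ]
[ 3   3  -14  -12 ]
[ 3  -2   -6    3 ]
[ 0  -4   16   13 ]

first zero-pivot column = 1

Naive forward elimination:
Pivot entry (1,1) is zero but row 2 has 3 in column 1 -> naive elimination stops; a row interchange (e.g. R1 <-> R2) would be required here.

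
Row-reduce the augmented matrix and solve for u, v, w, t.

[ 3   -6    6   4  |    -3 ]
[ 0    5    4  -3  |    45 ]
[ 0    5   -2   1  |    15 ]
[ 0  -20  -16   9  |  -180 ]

Forward elimination on [A|b]:
R3 <- R3 - (1)*R2:  [   0    0   -6    4  -30 ]
R4 <- R4 - (-4)*R2:  [  0   0   0  -3   0 ]
Row echelon form:
[ 3  -6   6   4  |   -3 ]
[ 0   5   4  -3  |   45 ]
[ 0   0  -6   4  |  -30 ]
[ 0   0   0  -3  |    0 ]
Back-substitution:
t = (0) / -3 = 0
w = (-30 - (4)*(0)) / -6 = 5
v = (45 - (4)*(5) - (-3)*(0)) / 5 = 5
u = (-3 - (-6)*(5) - (6)*(5) - (4)*(0)) / 3 = -1

(-1, 5, 5, 0)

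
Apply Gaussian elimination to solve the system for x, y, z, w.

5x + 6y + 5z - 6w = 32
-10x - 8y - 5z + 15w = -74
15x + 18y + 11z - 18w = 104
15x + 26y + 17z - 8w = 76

Forward elimination on [A|b]:
R2 <- R2 - (-2)*R1:  [   0    4    5    3  -10 ]
R3 <- R3 - (3)*R1:  [  0   0  -4   0   8 ]
R4 <- R4 - (3)*R1:  [   0    8    2   10  -20 ]
R4 <- R4 - (2)*R2:  [  0   0  -8   4   0 ]
R4 <- R4 - (2)*R3:  [   0    0    0    4  -16 ]
Row echelon form:
[ 5  6   5  -6  |   32 ]
[ 0  4   5   3  |  -10 ]
[ 0  0  -4   0  |    8 ]
[ 0  0   0   4  |  -16 ]
Back-substitution:
w = (-16) / 4 = -4
z = (8) / -4 = -2
y = (-10 - (5)*(-2) - (3)*(-4)) / 4 = 3
x = (32 - (6)*(3) - (5)*(-2) - (-6)*(-4)) / 5 = 0

(0, 3, -2, -4)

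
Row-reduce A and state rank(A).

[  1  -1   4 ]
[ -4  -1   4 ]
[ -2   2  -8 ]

rank(A) = 2

Row reduction:
R2 <- R2 - (-4)*R1:  [  0  -5  20 ]
R3 <- R3 - (-2)*R1:  [ 0  0  0 ]
Row echelon form:
[ 1  -1   4 ]
[ 0  -5  20 ]
[ 0   0   0 ]
Nonzero rows / pivot columns: 2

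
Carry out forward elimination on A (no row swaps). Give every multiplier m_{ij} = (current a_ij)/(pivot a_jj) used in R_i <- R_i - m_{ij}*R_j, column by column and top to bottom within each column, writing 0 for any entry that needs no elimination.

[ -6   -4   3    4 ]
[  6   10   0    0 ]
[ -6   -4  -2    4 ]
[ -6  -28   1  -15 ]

multipliers: -1, 1, 1, 0, -4, -2

Forward elimination:
R2 <- R2 - (-1)*R1:  [ 0  6  3  4 ]
R3 <- R3 - (1)*R1:  [  0   0  -5   0 ]
R4 <- R4 - (1)*R1:  [   0  -24   -2  -19 ]
R3: entry in column 2 is already 0 -> m_{32} = 0 (no row operation needed)
R4 <- R4 - (-4)*R2:  [  0   0  10  -3 ]
R4 <- R4 - (-2)*R3:  [  0   0   0  -3 ]
Multipliers (in order of application): m_{21} = -1, m_{31} = 1, m_{41} = 1, m_{32} = 0, m_{42} = -4, m_{43} = -2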